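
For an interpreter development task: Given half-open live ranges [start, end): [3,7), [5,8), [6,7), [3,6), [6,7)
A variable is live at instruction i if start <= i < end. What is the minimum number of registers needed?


Live ranges:
  Var0: [3, 7)
  Var1: [5, 8)
  Var2: [6, 7)
  Var3: [3, 6)
  Var4: [6, 7)
Sweep-line events (position, delta, active):
  pos=3 start -> active=1
  pos=3 start -> active=2
  pos=5 start -> active=3
  pos=6 end -> active=2
  pos=6 start -> active=3
  pos=6 start -> active=4
  pos=7 end -> active=3
  pos=7 end -> active=2
  pos=7 end -> active=1
  pos=8 end -> active=0
Maximum simultaneous active: 4
Minimum registers needed: 4

4


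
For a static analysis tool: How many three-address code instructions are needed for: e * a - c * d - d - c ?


Expression: e * a - c * d - d - c
Generating three-address code (respecting * over +/- precedence):
  Instruction 1: t1 = e * a
  Instruction 2: t2 = c * d
  Instruction 3: t3 = t1 - t2
  Instruction 4: t4 = t3 - d
  Instruction 5: t5 = t4 - c
Total instructions: 5

5


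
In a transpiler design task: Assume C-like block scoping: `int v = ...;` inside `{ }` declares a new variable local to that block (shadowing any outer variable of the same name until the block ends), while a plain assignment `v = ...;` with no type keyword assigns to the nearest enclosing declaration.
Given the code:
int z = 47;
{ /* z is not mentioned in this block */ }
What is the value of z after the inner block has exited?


Analyzing scoping rules:
Outer scope: declares z = 47
Inner block: z is neither redeclared nor assigned -> unchanged
After the block -> 47
Result: 47

47


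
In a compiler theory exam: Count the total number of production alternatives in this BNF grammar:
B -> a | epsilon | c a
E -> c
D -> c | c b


Counting alternatives per rule:
  B: 3 alternative(s)
  E: 1 alternative(s)
  D: 2 alternative(s)
Sum: 3 + 1 + 2 = 6

6


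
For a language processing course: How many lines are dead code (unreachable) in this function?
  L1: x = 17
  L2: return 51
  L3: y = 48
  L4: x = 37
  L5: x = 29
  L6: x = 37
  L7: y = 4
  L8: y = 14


Analyzing control flow:
  L1: reachable (before return)
  L2: reachable (return statement)
  L3: DEAD (after return at L2)
  L4: DEAD (after return at L2)
  L5: DEAD (after return at L2)
  L6: DEAD (after return at L2)
  L7: DEAD (after return at L2)
  L8: DEAD (after return at L2)
Return at L2, total lines = 8
Dead lines: L3 through L8
Count: 6

6


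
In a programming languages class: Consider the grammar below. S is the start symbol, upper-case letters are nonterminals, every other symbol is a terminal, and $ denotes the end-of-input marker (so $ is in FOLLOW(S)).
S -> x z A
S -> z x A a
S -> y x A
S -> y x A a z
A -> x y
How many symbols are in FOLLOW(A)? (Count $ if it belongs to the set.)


S is the start symbol and does not occur in any rule body, so FOLLOW(S) = {$}.
Examining every occurrence of A in a rule body:
  S -> x z A : A is at the right end -> add FOLLOW(S) = {$}
  S -> z x A a : A is followed by terminal 'a' -> add 'a'
  S -> y x A : A is at the right end -> add FOLLOW(S) = {$} (already in the set)
  S -> y x A a z : A is followed by terminal 'a' -> add 'a' (already in the set)
  A -> x y : A does not occur in the body -> contributes nothing
FOLLOW(A) = {a, $}
Count: 2

2


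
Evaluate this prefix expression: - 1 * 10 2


Parsing prefix expression: - 1 * 10 2
Step 1: Innermost operation '* 10 2'
  10 * 2 = 20
Step 2: Outer operation '- 1 [20]'
  1 - 20 = -19

-19


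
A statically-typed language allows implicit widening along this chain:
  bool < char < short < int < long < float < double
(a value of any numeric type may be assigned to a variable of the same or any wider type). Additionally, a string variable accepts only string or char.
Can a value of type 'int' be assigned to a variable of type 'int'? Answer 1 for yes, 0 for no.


Target variable type: int
Source value type: int
Numeric ranks: int=3, int=3
Widening allowed iff rank(source) <= rank(target): 3 <= 3? Yes
Result: 1

1


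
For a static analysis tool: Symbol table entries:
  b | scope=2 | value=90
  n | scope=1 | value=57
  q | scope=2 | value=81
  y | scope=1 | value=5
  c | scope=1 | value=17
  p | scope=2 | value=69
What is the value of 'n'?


Searching symbol table for 'n':
  b | scope=2 | value=90
  n | scope=1 | value=57 <- MATCH
  q | scope=2 | value=81
  y | scope=1 | value=5
  c | scope=1 | value=17
  p | scope=2 | value=69
Found 'n' at scope 1 with value 57

57


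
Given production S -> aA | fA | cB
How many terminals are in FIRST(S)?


Production: S -> aA | fA | cB
Examining each alternative for leading terminals:
  S -> aA : first terminal = 'a'
  S -> fA : first terminal = 'f'
  S -> cB : first terminal = 'c'
FIRST(S) = {a, c, f}
Count: 3

3


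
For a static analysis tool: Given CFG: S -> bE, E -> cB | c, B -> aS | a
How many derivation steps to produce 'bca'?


Grammar: S -> bE, E -> cB | c, B -> aS | a
Deriving 'bca':
Step 1: S -> bE => bE
Step 2: E -> cB => bcB
Step 3: B -> a => bca
Total derivation steps: 3

3


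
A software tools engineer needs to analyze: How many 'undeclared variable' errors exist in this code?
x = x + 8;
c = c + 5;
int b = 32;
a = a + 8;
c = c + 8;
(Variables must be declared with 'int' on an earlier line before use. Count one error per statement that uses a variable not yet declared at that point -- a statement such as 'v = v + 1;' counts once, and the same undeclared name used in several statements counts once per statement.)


Scanning code line by line:
  Line 1: use 'x' -> ERROR (undeclared)
  Line 2: use 'c' -> ERROR (undeclared)
  Line 3: declare 'b' -> declared = ['b']
  Line 4: use 'a' -> ERROR (undeclared)
  Line 5: use 'c' -> ERROR (undeclared)
Total undeclared variable errors: 4

4


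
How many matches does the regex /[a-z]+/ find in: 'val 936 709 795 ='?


Pattern: /[a-z]+/ (identifiers)
Input: 'val 936 709 795 ='
Scanning for matches:
  Match 1: 'val'
Total matches: 1

1


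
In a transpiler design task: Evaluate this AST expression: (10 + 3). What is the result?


Expression: (10 + 3)
Evaluating step by step:
  10 + 3 = 13
Result: 13

13


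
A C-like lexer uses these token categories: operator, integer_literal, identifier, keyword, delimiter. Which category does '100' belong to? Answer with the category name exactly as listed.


Token: '100'
Checking categories:
  identifier: no
  integer_literal: YES
  operator: no
  keyword: no
  delimiter: no
Category: integer_literal

integer_literal


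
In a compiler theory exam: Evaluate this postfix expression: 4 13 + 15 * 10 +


Processing tokens left to right:
Push 4, Push 13
Pop 4 and 13, compute 4 + 13 = 17, push 17
Push 15
Pop 17 and 15, compute 17 * 15 = 255, push 255
Push 10
Pop 255 and 10, compute 255 + 10 = 265, push 265
Stack result: 265

265


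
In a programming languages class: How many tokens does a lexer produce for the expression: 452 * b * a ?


Scanning '452 * b * a'
Token 1: '452' -> integer_literal
Token 2: '*' -> operator
Token 3: 'b' -> identifier
Token 4: '*' -> operator
Token 5: 'a' -> identifier
Total tokens: 5

5


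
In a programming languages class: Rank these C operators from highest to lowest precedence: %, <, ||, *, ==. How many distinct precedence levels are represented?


Looking up precedence for each operator:
  % -> precedence 6
  < -> precedence 4
  || -> precedence 1
  * -> precedence 6
  == -> precedence 3
Sorted highest to lowest: %, *, <, ==, ||
Distinct precedence values: [6, 4, 3, 1]
Number of distinct levels: 4

4


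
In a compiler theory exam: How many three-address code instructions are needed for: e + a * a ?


Expression: e + a * a
Generating three-address code (respecting * over +/- precedence):
  Instruction 1: t1 = a * a
  Instruction 2: t2 = e + t1
Total instructions: 2

2


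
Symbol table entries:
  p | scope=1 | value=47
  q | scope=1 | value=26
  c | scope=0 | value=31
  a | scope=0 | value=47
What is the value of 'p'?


Searching symbol table for 'p':
  p | scope=1 | value=47 <- MATCH
  q | scope=1 | value=26
  c | scope=0 | value=31
  a | scope=0 | value=47
Found 'p' at scope 1 with value 47

47


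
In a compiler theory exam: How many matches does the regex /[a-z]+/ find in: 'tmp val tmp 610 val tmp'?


Pattern: /[a-z]+/ (identifiers)
Input: 'tmp val tmp 610 val tmp'
Scanning for matches:
  Match 1: 'tmp'
  Match 2: 'val'
  Match 3: 'tmp'
  Match 4: 'val'
  Match 5: 'tmp'
Total matches: 5

5


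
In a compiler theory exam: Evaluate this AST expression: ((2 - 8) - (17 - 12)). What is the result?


Expression: ((2 - 8) - (17 - 12))
Evaluating step by step:
  2 - 8 = -6
  17 - 12 = 5
  -6 - 5 = -11
Result: -11

-11


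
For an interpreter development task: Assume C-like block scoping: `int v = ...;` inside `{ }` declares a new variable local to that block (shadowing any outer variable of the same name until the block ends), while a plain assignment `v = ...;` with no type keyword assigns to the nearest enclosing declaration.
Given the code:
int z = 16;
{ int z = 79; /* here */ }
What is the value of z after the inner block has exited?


Analyzing scoping rules:
Outer scope: declares z = 16
Inner block: 'int z = 79;' declares a NEW z that shadows the outer one
When the block exits the inner z goes out of scope; the outer z was never modified -> 16
Result: 16

16


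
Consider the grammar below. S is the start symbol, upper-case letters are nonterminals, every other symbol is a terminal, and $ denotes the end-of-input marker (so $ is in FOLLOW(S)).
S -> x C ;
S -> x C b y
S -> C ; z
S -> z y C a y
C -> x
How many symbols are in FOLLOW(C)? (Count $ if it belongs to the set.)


S is the start symbol and does not occur in any rule body, so FOLLOW(S) = {$}.
Examining every occurrence of C in a rule body:
  S -> x C ; : C is followed by terminal ';' -> add ';'
  S -> x C b y : C is followed by terminal 'b' -> add 'b'
  S -> C ; z : C is followed by terminal ';' -> add ';' (already in the set)
  S -> z y C a y : C is followed by terminal 'a' -> add 'a'
  C -> x : C does not occur in the body -> contributes nothing
FOLLOW(C) = {;, a, b}
Count: 3

3


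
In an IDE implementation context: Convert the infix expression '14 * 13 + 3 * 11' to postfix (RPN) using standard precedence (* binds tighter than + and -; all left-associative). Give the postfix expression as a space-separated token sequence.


Applying the shunting-yard algorithm:
  Operand 14 -> output
  Push '*' onto operator stack -> op-stack: [*]
  Operand 13 -> output
  See '+' (prec 1); top '*' (prec 2) >= it -> pop '*' to output
  Push '+' onto operator stack -> op-stack: [+]
  Operand 3 -> output
  Push '*' onto operator stack -> op-stack: [+, *]
  Operand 11 -> output
  End of input: pop '*' to output
  End of input: pop '+' to output
Postfix result: 14 13 * 3 11 * +

14 13 * 3 11 * +


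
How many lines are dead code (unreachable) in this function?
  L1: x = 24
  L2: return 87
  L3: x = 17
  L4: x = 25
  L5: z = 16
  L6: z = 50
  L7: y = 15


Analyzing control flow:
  L1: reachable (before return)
  L2: reachable (return statement)
  L3: DEAD (after return at L2)
  L4: DEAD (after return at L2)
  L5: DEAD (after return at L2)
  L6: DEAD (after return at L2)
  L7: DEAD (after return at L2)
Return at L2, total lines = 7
Dead lines: L3 through L7
Count: 5

5


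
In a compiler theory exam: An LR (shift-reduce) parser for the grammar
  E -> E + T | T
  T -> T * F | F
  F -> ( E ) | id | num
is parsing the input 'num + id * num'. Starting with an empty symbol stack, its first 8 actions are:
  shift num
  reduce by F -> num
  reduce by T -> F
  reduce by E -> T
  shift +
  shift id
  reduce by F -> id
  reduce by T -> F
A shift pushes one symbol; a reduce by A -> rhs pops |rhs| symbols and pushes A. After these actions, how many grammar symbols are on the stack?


Tracking the symbol stack through each action:
  Action 1: shift 'num' : push -> stack = [num] (size 1)
  Action 2: reduce by F -> num : pop 1, push F -> stack = [F] (size 1)
  Action 3: reduce by T -> F : pop 1, push T -> stack = [T] (size 1)
  Action 4: reduce by E -> T : pop 1, push E -> stack = [E] (size 1)
  Action 5: shift '+' : push -> stack = [E, +] (size 2)
  Action 6: shift 'id' : push -> stack = [E, +, id] (size 3)
  Action 7: reduce by F -> id : pop 1, push F -> stack = [E, +, F] (size 3)
  Action 8: reduce by T -> F : pop 1, push T -> stack = [E, +, T] (size 3)
Final stack size: 3

3


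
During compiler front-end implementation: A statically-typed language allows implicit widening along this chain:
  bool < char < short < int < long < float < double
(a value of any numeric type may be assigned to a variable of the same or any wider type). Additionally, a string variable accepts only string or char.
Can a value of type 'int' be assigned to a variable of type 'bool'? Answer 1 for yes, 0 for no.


Target variable type: bool
Source value type: int
Numeric ranks: int=3, bool=0
Widening allowed iff rank(source) <= rank(target): 3 <= 0? No
Result: 0

0


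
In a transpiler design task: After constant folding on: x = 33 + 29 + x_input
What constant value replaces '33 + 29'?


Identifying constant sub-expression:
  Original: x = 33 + 29 + x_input
  33 and 29 are both compile-time constants
  Evaluating: 33 + 29 = 62
  After folding: x = 62 + x_input

62


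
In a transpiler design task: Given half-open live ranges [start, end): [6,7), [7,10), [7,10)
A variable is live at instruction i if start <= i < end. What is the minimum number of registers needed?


Live ranges:
  Var0: [6, 7)
  Var1: [7, 10)
  Var2: [7, 10)
Sweep-line events (position, delta, active):
  pos=6 start -> active=1
  pos=7 end -> active=0
  pos=7 start -> active=1
  pos=7 start -> active=2
  pos=10 end -> active=1
  pos=10 end -> active=0
Maximum simultaneous active: 2
Minimum registers needed: 2

2


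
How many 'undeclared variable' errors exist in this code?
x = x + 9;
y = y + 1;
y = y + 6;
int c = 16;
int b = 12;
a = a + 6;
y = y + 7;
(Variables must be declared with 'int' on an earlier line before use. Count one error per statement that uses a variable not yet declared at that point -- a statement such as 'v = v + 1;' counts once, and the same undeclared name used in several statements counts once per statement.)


Scanning code line by line:
  Line 1: use 'x' -> ERROR (undeclared)
  Line 2: use 'y' -> ERROR (undeclared)
  Line 3: use 'y' -> ERROR (undeclared)
  Line 4: declare 'c' -> declared = ['c']
  Line 5: declare 'b' -> declared = ['b', 'c']
  Line 6: use 'a' -> ERROR (undeclared)
  Line 7: use 'y' -> ERROR (undeclared)
Total undeclared variable errors: 5

5


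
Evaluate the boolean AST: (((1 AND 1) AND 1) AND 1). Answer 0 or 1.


Step 1: Evaluate inner node
  1 AND 1 = 1
Step 2: Evaluate next node
  1 AND 1 = 1
Step 3: Evaluate root node
  1 AND 1 = 1

1


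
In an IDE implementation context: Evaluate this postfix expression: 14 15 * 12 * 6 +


Processing tokens left to right:
Push 14, Push 15
Pop 14 and 15, compute 14 * 15 = 210, push 210
Push 12
Pop 210 and 12, compute 210 * 12 = 2520, push 2520
Push 6
Pop 2520 and 6, compute 2520 + 6 = 2526, push 2526
Stack result: 2526

2526


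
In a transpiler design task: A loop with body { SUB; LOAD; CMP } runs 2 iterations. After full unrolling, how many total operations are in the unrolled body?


Loop body operations: SUB, LOAD, CMP (3 ops per iteration)
Unrolling 2 iterations:
  Iteration 1: SUB, LOAD, CMP (3 ops)
  Iteration 2: SUB, LOAD, CMP (3 ops)
Total: 2 iterations * 3 ops/iter = 6 operations

6


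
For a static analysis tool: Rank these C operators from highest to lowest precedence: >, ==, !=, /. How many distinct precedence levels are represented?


Looking up precedence for each operator:
  > -> precedence 4
  == -> precedence 3
  != -> precedence 3
  / -> precedence 6
Sorted highest to lowest: /, >, ==, !=
Distinct precedence values: [6, 4, 3]
Number of distinct levels: 3

3


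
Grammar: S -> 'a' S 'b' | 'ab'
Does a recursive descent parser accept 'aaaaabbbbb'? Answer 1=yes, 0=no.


Grammar accepts strings of the form a^n b^n (n >= 1)
Word: 'aaaaabbbbb'
Counting: 5 a's and 5 b's
Check: 5 == 5? Yes
Derivation (S -> aSb applied 4 time(s), then S -> ab): S => aSb => aaSbb => aaaSbbb => aaaaSbbbb => aaaaabbbbb
Accepted

1


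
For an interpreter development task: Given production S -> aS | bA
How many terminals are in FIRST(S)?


Production: S -> aS | bA
Examining each alternative for leading terminals:
  S -> aS : first terminal = 'a'
  S -> bA : first terminal = 'b'
FIRST(S) = {a, b}
Count: 2

2


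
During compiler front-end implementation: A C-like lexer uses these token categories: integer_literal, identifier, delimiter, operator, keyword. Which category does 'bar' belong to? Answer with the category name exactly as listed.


Token: 'bar'
Checking categories:
  identifier: YES
  integer_literal: no
  operator: no
  keyword: no
  delimiter: no
Category: identifier

identifier


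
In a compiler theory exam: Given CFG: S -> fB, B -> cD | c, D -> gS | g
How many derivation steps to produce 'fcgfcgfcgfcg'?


Grammar: S -> fB, B -> cD | c, D -> gS | g
Deriving 'fcgfcgfcgfcg':
Step 1: S -> fB => fB
Step 2: B -> cD => fcD
Step 3: D -> gS => fcgS
Step 4: S -> fB => fcgfB
Step 5: B -> cD => fcgfcD
Step 6: D -> gS => fcgfcgS
Step 7: S -> fB => fcgfcgfB
Step 8: B -> cD => fcgfcgfcD
Step 9: D -> gS => fcgfcgfcgS
Step 10: S -> fB => fcgfcgfcgfB
Step 11: B -> cD => fcgfcgfcgfcD
Step 12: D -> g => fcgfcgfcgfcg
Total derivation steps: 12

12


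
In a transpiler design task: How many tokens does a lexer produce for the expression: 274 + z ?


Scanning '274 + z'
Token 1: '274' -> integer_literal
Token 2: '+' -> operator
Token 3: 'z' -> identifier
Total tokens: 3

3


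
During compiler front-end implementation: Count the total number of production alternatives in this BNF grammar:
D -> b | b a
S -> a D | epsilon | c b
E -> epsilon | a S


Counting alternatives per rule:
  D: 2 alternative(s)
  S: 3 alternative(s)
  E: 2 alternative(s)
Sum: 2 + 3 + 2 = 7

7


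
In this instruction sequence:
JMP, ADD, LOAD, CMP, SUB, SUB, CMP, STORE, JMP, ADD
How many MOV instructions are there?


Scanning instruction sequence for MOV:
  Position 1: JMP
  Position 2: ADD
  Position 3: LOAD
  Position 4: CMP
  Position 5: SUB
  Position 6: SUB
  Position 7: CMP
  Position 8: STORE
  Position 9: JMP
  Position 10: ADD
Matches at positions: []
Total MOV count: 0

0


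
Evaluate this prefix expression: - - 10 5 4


Parsing prefix expression: - - 10 5 4
Step 1: Innermost operation '- 10 5'
  10 - 5 = 5
Step 2: Outer operation '- [5] 4'
  5 - 4 = 1

1


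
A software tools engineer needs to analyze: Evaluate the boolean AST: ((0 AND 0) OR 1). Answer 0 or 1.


Step 1: Evaluate inner node
  0 AND 0 = 0
Step 2: Evaluate root node
  0 OR 1 = 1

1


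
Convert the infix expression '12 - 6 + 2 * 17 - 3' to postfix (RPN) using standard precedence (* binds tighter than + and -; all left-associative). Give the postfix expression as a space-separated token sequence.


Applying the shunting-yard algorithm:
  Operand 12 -> output
  Push '-' onto operator stack -> op-stack: [-]
  Operand 6 -> output
  See '+' (prec 1); top '-' (prec 1) >= it -> pop '-' to output
  Push '+' onto operator stack -> op-stack: [+]
  Operand 2 -> output
  Push '*' onto operator stack -> op-stack: [+, *]
  Operand 17 -> output
  See '-' (prec 1); top '*' (prec 2) >= it -> pop '*' to output
  See '-' (prec 1); top '+' (prec 1) >= it -> pop '+' to output
  Push '-' onto operator stack -> op-stack: [-]
  Operand 3 -> output
  End of input: pop '-' to output
Postfix result: 12 6 - 2 17 * + 3 -

12 6 - 2 17 * + 3 -


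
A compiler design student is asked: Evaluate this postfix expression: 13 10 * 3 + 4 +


Processing tokens left to right:
Push 13, Push 10
Pop 13 and 10, compute 13 * 10 = 130, push 130
Push 3
Pop 130 and 3, compute 130 + 3 = 133, push 133
Push 4
Pop 133 and 4, compute 133 + 4 = 137, push 137
Stack result: 137

137


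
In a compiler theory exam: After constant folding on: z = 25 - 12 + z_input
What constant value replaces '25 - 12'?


Identifying constant sub-expression:
  Original: z = 25 - 12 + z_input
  25 and 12 are both compile-time constants
  Evaluating: 25 - 12 = 13
  After folding: z = 13 + z_input

13


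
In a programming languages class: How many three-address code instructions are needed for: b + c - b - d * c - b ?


Expression: b + c - b - d * c - b
Generating three-address code (respecting * over +/- precedence):
  Instruction 1: t1 = d * c
  Instruction 2: t2 = b + c
  Instruction 3: t3 = t2 - b
  Instruction 4: t4 = t3 - t1
  Instruction 5: t5 = t4 - b
Total instructions: 5

5


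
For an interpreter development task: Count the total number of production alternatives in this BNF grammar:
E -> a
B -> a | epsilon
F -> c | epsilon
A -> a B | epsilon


Counting alternatives per rule:
  E: 1 alternative(s)
  B: 2 alternative(s)
  F: 2 alternative(s)
  A: 2 alternative(s)
Sum: 1 + 2 + 2 + 2 = 7

7


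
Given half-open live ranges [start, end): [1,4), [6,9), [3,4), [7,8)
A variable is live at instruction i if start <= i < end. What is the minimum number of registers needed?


Live ranges:
  Var0: [1, 4)
  Var1: [6, 9)
  Var2: [3, 4)
  Var3: [7, 8)
Sweep-line events (position, delta, active):
  pos=1 start -> active=1
  pos=3 start -> active=2
  pos=4 end -> active=1
  pos=4 end -> active=0
  pos=6 start -> active=1
  pos=7 start -> active=2
  pos=8 end -> active=1
  pos=9 end -> active=0
Maximum simultaneous active: 2
Minimum registers needed: 2

2


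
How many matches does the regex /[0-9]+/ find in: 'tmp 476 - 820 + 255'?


Pattern: /[0-9]+/ (int literals)
Input: 'tmp 476 - 820 + 255'
Scanning for matches:
  Match 1: '476'
  Match 2: '820'
  Match 3: '255'
Total matches: 3

3


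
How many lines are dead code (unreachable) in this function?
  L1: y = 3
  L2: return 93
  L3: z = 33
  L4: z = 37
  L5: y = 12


Analyzing control flow:
  L1: reachable (before return)
  L2: reachable (return statement)
  L3: DEAD (after return at L2)
  L4: DEAD (after return at L2)
  L5: DEAD (after return at L2)
Return at L2, total lines = 5
Dead lines: L3 through L5
Count: 3

3


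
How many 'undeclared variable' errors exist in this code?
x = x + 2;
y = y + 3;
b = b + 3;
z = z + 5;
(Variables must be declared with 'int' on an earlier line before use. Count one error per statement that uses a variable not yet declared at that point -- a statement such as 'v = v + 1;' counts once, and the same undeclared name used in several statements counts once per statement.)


Scanning code line by line:
  Line 1: use 'x' -> ERROR (undeclared)
  Line 2: use 'y' -> ERROR (undeclared)
  Line 3: use 'b' -> ERROR (undeclared)
  Line 4: use 'z' -> ERROR (undeclared)
Total undeclared variable errors: 4

4


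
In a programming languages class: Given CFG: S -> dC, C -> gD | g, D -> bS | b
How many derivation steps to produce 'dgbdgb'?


Grammar: S -> dC, C -> gD | g, D -> bS | b
Deriving 'dgbdgb':
Step 1: S -> dC => dC
Step 2: C -> gD => dgD
Step 3: D -> bS => dgbS
Step 4: S -> dC => dgbdC
Step 5: C -> gD => dgbdgD
Step 6: D -> b => dgbdgb
Total derivation steps: 6

6


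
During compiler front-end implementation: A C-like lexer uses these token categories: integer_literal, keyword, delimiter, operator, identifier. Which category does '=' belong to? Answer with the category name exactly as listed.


Token: '='
Checking categories:
  identifier: no
  integer_literal: no
  operator: YES
  keyword: no
  delimiter: no
Category: operator

operator


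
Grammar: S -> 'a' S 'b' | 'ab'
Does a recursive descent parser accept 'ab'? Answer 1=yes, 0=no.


Grammar accepts strings of the form a^n b^n (n >= 1)
Word: 'ab'
Counting: 1 a's and 1 b's
Check: 1 == 1? Yes
Derivation (S -> aSb applied 0 time(s), then S -> ab): S => ab
Accepted

1


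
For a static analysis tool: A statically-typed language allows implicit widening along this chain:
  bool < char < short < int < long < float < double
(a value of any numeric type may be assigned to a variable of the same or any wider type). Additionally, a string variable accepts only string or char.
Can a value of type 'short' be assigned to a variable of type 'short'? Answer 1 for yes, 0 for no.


Target variable type: short
Source value type: short
Numeric ranks: short=2, short=2
Widening allowed iff rank(source) <= rank(target): 2 <= 2? Yes
Result: 1

1


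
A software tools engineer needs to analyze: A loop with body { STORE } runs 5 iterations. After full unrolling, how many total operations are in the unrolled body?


Loop body operations: STORE (1 op per iteration)
Unrolling 5 iterations:
  Iteration 1: STORE (1 ops)
  Iteration 2: STORE (1 ops)
  Iteration 3: STORE (1 ops)
  Iteration 4: STORE (1 ops)
  Iteration 5: STORE (1 ops)
Total: 5 iterations * 1 ops/iter = 5 operations

5


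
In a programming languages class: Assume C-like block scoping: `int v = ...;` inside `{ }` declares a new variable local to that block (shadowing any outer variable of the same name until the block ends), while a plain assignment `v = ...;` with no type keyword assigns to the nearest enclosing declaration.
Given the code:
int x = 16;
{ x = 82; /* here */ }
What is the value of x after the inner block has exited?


Analyzing scoping rules:
Outer scope: declares x = 16
Inner block: 'x = 82;' has no type keyword, so it is an assignment to the outer x (no shadowing)
The assignment changed the outer variable itself, so the new value persists after the block -> 82
Result: 82

82


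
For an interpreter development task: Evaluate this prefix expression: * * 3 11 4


Parsing prefix expression: * * 3 11 4
Step 1: Innermost operation '* 3 11'
  3 * 11 = 33
Step 2: Outer operation '* [33] 4'
  33 * 4 = 132

132


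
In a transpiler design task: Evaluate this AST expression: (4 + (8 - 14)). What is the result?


Expression: (4 + (8 - 14))
Evaluating step by step:
  8 - 14 = -6
  4 + -6 = -2
Result: -2

-2


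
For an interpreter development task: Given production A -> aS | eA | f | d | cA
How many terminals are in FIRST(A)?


Production: A -> aS | eA | f | d | cA
Examining each alternative for leading terminals:
  A -> aS : first terminal = 'a'
  A -> eA : first terminal = 'e'
  A -> f : first terminal = 'f'
  A -> d : first terminal = 'd'
  A -> cA : first terminal = 'c'
FIRST(A) = {a, c, d, e, f}
Count: 5

5


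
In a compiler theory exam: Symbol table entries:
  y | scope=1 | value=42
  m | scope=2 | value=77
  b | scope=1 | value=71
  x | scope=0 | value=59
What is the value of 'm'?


Searching symbol table for 'm':
  y | scope=1 | value=42
  m | scope=2 | value=77 <- MATCH
  b | scope=1 | value=71
  x | scope=0 | value=59
Found 'm' at scope 2 with value 77

77


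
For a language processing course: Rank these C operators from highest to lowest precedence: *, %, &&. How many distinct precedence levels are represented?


Looking up precedence for each operator:
  * -> precedence 6
  % -> precedence 6
  && -> precedence 2
Sorted highest to lowest: *, %, &&
Distinct precedence values: [6, 2]
Number of distinct levels: 2

2


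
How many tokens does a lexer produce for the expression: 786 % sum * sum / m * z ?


Scanning '786 % sum * sum / m * z'
Token 1: '786' -> integer_literal
Token 2: '%' -> operator
Token 3: 'sum' -> identifier
Token 4: '*' -> operator
Token 5: 'sum' -> identifier
Token 6: '/' -> operator
Token 7: 'm' -> identifier
Token 8: '*' -> operator
Token 9: 'z' -> identifier
Total tokens: 9

9


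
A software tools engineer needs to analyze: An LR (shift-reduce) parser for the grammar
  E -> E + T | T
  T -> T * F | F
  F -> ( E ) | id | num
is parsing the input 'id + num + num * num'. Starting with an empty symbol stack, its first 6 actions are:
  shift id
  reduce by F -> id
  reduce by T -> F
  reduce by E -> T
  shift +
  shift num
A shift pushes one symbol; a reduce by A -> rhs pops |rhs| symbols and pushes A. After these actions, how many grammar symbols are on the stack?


Tracking the symbol stack through each action:
  Action 1: shift 'id' : push -> stack = [id] (size 1)
  Action 2: reduce by F -> id : pop 1, push F -> stack = [F] (size 1)
  Action 3: reduce by T -> F : pop 1, push T -> stack = [T] (size 1)
  Action 4: reduce by E -> T : pop 1, push E -> stack = [E] (size 1)
  Action 5: shift '+' : push -> stack = [E, +] (size 2)
  Action 6: shift 'num' : push -> stack = [E, +, num] (size 3)
Final stack size: 3

3


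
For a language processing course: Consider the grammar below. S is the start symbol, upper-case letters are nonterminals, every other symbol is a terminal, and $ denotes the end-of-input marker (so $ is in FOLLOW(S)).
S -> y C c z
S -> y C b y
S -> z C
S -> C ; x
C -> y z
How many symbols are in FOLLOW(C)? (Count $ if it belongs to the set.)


S is the start symbol and does not occur in any rule body, so FOLLOW(S) = {$}.
Examining every occurrence of C in a rule body:
  S -> y C c z : C is followed by terminal 'c' -> add 'c'
  S -> y C b y : C is followed by terminal 'b' -> add 'b'
  S -> z C : C is at the right end -> add FOLLOW(S) = {$}
  S -> C ; x : C is followed by terminal ';' -> add ';'
  C -> y z : C does not occur in the body -> contributes nothing
FOLLOW(C) = {;, b, c, $}
Count: 4

4


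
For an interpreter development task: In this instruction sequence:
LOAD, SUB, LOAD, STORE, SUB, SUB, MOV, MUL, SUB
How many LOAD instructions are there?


Scanning instruction sequence for LOAD:
  Position 1: LOAD <- MATCH
  Position 2: SUB
  Position 3: LOAD <- MATCH
  Position 4: STORE
  Position 5: SUB
  Position 6: SUB
  Position 7: MOV
  Position 8: MUL
  Position 9: SUB
Matches at positions: [1, 3]
Total LOAD count: 2

2


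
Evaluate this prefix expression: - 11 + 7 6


Parsing prefix expression: - 11 + 7 6
Step 1: Innermost operation '+ 7 6'
  7 + 6 = 13
Step 2: Outer operation '- 11 [13]'
  11 - 13 = -2

-2


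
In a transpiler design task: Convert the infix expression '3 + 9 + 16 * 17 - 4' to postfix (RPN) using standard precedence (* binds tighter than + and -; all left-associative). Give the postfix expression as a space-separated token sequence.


Applying the shunting-yard algorithm:
  Operand 3 -> output
  Push '+' onto operator stack -> op-stack: [+]
  Operand 9 -> output
  See '+' (prec 1); top '+' (prec 1) >= it -> pop '+' to output
  Push '+' onto operator stack -> op-stack: [+]
  Operand 16 -> output
  Push '*' onto operator stack -> op-stack: [+, *]
  Operand 17 -> output
  See '-' (prec 1); top '*' (prec 2) >= it -> pop '*' to output
  See '-' (prec 1); top '+' (prec 1) >= it -> pop '+' to output
  Push '-' onto operator stack -> op-stack: [-]
  Operand 4 -> output
  End of input: pop '-' to output
Postfix result: 3 9 + 16 17 * + 4 -

3 9 + 16 17 * + 4 -


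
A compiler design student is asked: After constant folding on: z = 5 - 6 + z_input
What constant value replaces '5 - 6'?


Identifying constant sub-expression:
  Original: z = 5 - 6 + z_input
  5 and 6 are both compile-time constants
  Evaluating: 5 - 6 = -1
  After folding: z = -1 + z_input

-1


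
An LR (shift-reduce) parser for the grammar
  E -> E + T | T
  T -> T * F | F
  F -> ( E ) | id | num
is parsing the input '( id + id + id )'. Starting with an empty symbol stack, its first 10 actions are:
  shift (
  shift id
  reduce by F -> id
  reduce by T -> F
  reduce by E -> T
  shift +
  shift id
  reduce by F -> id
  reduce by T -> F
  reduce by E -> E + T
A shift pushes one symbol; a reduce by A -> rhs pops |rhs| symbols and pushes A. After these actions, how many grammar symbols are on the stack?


Tracking the symbol stack through each action:
  Action 1: shift '(' : push -> stack = [(] (size 1)
  Action 2: shift 'id' : push -> stack = [(, id] (size 2)
  Action 3: reduce by F -> id : pop 1, push F -> stack = [(, F] (size 2)
  Action 4: reduce by T -> F : pop 1, push T -> stack = [(, T] (size 2)
  Action 5: reduce by E -> T : pop 1, push E -> stack = [(, E] (size 2)
  Action 6: shift '+' : push -> stack = [(, E, +] (size 3)
  Action 7: shift 'id' : push -> stack = [(, E, +, id] (size 4)
  Action 8: reduce by F -> id : pop 1, push F -> stack = [(, E, +, F] (size 4)
  Action 9: reduce by T -> F : pop 1, push T -> stack = [(, E, +, T] (size 4)
  Action 10: reduce by E -> E + T : pop 3, push E -> stack = [(, E] (size 2)
Final stack size: 2

2


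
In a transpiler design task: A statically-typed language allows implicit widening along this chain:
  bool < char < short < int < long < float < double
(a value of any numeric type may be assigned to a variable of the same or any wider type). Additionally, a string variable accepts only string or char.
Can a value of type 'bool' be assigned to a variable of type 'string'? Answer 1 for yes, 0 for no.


Target variable type: string
Source value type: bool
Rule: string accepts only {string, char}
  source 'bool' in {string, char}? No
Result: 0

0


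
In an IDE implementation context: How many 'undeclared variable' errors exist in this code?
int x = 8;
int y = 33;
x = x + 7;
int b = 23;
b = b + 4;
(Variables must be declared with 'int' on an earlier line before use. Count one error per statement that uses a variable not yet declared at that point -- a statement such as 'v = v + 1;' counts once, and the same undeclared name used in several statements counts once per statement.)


Scanning code line by line:
  Line 1: declare 'x' -> declared = ['x']
  Line 2: declare 'y' -> declared = ['x', 'y']
  Line 3: use 'x' -> OK (declared)
  Line 4: declare 'b' -> declared = ['b', 'x', 'y']
  Line 5: use 'b' -> OK (declared)
Total undeclared variable errors: 0

0


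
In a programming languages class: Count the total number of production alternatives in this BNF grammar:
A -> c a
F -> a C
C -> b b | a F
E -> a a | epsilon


Counting alternatives per rule:
  A: 1 alternative(s)
  F: 1 alternative(s)
  C: 2 alternative(s)
  E: 2 alternative(s)
Sum: 1 + 1 + 2 + 2 = 6

6


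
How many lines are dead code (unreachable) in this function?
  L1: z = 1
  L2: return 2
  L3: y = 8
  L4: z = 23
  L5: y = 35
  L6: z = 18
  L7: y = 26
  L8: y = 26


Analyzing control flow:
  L1: reachable (before return)
  L2: reachable (return statement)
  L3: DEAD (after return at L2)
  L4: DEAD (after return at L2)
  L5: DEAD (after return at L2)
  L6: DEAD (after return at L2)
  L7: DEAD (after return at L2)
  L8: DEAD (after return at L2)
Return at L2, total lines = 8
Dead lines: L3 through L8
Count: 6

6


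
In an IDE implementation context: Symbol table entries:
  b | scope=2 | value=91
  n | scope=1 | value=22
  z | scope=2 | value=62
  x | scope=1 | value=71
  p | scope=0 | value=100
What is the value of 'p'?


Searching symbol table for 'p':
  b | scope=2 | value=91
  n | scope=1 | value=22
  z | scope=2 | value=62
  x | scope=1 | value=71
  p | scope=0 | value=100 <- MATCH
Found 'p' at scope 0 with value 100

100


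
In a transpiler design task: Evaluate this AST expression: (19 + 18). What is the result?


Expression: (19 + 18)
Evaluating step by step:
  19 + 18 = 37
Result: 37

37


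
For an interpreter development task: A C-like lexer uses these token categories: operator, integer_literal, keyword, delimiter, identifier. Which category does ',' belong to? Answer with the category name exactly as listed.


Token: ','
Checking categories:
  identifier: no
  integer_literal: no
  operator: no
  keyword: no
  delimiter: YES
Category: delimiter

delimiter


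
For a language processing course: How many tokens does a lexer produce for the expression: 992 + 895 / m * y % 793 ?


Scanning '992 + 895 / m * y % 793'
Token 1: '992' -> integer_literal
Token 2: '+' -> operator
Token 3: '895' -> integer_literal
Token 4: '/' -> operator
Token 5: 'm' -> identifier
Token 6: '*' -> operator
Token 7: 'y' -> identifier
Token 8: '%' -> operator
Token 9: '793' -> integer_literal
Total tokens: 9

9


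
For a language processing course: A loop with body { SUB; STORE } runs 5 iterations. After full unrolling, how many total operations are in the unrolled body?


Loop body operations: SUB, STORE (2 ops per iteration)
Unrolling 5 iterations:
  Iteration 1: SUB, STORE (2 ops)
  Iteration 2: SUB, STORE (2 ops)
  Iteration 3: SUB, STORE (2 ops)
  Iteration 4: SUB, STORE (2 ops)
  Iteration 5: SUB, STORE (2 ops)
Total: 5 iterations * 2 ops/iter = 10 operations

10


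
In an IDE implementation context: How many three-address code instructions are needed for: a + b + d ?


Expression: a + b + d
Generating three-address code (respecting * over +/- precedence):
  Instruction 1: t1 = a + b
  Instruction 2: t2 = t1 + d
Total instructions: 2

2


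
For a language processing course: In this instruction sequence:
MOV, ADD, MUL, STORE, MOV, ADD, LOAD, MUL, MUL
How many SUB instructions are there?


Scanning instruction sequence for SUB:
  Position 1: MOV
  Position 2: ADD
  Position 3: MUL
  Position 4: STORE
  Position 5: MOV
  Position 6: ADD
  Position 7: LOAD
  Position 8: MUL
  Position 9: MUL
Matches at positions: []
Total SUB count: 0

0


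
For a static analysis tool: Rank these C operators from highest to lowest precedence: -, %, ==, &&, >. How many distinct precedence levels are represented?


Looking up precedence for each operator:
  - -> precedence 5
  % -> precedence 6
  == -> precedence 3
  && -> precedence 2
  > -> precedence 4
Sorted highest to lowest: %, -, >, ==, &&
Distinct precedence values: [6, 5, 4, 3, 2]
Number of distinct levels: 5

5


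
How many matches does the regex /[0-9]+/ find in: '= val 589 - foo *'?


Pattern: /[0-9]+/ (int literals)
Input: '= val 589 - foo *'
Scanning for matches:
  Match 1: '589'
Total matches: 1

1


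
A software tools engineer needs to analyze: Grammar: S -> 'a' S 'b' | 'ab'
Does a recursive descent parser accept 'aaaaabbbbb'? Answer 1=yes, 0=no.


Grammar accepts strings of the form a^n b^n (n >= 1)
Word: 'aaaaabbbbb'
Counting: 5 a's and 5 b's
Check: 5 == 5? Yes
Derivation (S -> aSb applied 4 time(s), then S -> ab): S => aSb => aaSbb => aaaSbbb => aaaaSbbbb => aaaaabbbbb
Accepted

1


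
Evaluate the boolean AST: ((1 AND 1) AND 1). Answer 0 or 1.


Step 1: Evaluate inner node
  1 AND 1 = 1
Step 2: Evaluate root node
  1 AND 1 = 1

1


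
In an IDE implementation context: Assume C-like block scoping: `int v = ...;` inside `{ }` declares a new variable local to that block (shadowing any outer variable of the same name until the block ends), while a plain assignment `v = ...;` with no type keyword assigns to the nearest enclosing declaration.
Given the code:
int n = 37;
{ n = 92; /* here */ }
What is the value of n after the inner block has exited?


Analyzing scoping rules:
Outer scope: declares n = 37
Inner block: 'n = 92;' has no type keyword, so it is an assignment to the outer n (no shadowing)
The assignment changed the outer variable itself, so the new value persists after the block -> 92
Result: 92

92


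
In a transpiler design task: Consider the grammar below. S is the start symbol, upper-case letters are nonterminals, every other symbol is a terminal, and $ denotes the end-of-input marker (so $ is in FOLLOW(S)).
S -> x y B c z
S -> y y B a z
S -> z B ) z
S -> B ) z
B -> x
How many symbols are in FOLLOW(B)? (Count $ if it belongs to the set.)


S is the start symbol and does not occur in any rule body, so FOLLOW(S) = {$}.
Examining every occurrence of B in a rule body:
  S -> x y B c z : B is followed by terminal 'c' -> add 'c'
  S -> y y B a z : B is followed by terminal 'a' -> add 'a'
  S -> z B ) z : B is followed by terminal ')' -> add ')'
  S -> B ) z : B is followed by terminal ')' -> add ')' (already in the set)
  B -> x : B does not occur in the body -> contributes nothing
FOLLOW(B) = {), a, c}
Count: 3

3


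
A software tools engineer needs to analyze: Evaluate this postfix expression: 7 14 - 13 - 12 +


Processing tokens left to right:
Push 7, Push 14
Pop 7 and 14, compute 7 - 14 = -7, push -7
Push 13
Pop -7 and 13, compute -7 - 13 = -20, push -20
Push 12
Pop -20 and 12, compute -20 + 12 = -8, push -8
Stack result: -8

-8
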